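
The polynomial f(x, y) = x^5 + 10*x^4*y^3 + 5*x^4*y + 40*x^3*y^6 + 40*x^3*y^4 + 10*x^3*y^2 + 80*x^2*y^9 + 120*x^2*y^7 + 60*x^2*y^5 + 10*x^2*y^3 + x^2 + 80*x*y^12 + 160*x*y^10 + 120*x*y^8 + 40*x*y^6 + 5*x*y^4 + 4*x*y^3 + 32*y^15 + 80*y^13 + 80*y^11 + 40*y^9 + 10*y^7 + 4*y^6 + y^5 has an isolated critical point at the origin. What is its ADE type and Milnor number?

Type A_{4}, Milnor number mu = 4.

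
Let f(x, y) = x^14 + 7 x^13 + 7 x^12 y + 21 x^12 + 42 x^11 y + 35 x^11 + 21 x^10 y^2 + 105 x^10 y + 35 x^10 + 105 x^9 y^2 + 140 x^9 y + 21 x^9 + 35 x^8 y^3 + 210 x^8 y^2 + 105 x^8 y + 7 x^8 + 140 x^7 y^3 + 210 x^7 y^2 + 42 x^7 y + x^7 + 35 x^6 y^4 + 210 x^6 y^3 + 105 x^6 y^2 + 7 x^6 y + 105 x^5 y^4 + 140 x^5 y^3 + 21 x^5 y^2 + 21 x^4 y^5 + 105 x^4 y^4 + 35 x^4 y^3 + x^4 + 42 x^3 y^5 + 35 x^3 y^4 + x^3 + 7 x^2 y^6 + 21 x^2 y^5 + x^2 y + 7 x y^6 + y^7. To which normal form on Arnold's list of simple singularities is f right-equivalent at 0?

The Hessian of f at 0 is [[0, 0], [0, 0]] with rank 0, so corank 2. A Groebner basis of the Jacobian ideal J(f) in C{x,y} is {-x*y/7 + y^6, x*y^2, x^2 + x*y}; counting standard monomials gives mu = 8. Corank 2; j^3 = x^2*(x + y) has shape L^2 M (L != M), so D-series; mu = 8 gives D_8.

D_{8}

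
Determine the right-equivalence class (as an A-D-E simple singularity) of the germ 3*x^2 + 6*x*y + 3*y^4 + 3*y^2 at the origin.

A_{3}

The Hessian of f at 0 is [[6, 6], [6, 6]] with rank 1, so corank 1. A Groebner basis of the Jacobian ideal J(f) in C{x,y} is {y^3, x + y}; counting standard monomials gives mu = 3. Corank 1: A-series; mu = 3 gives A_3.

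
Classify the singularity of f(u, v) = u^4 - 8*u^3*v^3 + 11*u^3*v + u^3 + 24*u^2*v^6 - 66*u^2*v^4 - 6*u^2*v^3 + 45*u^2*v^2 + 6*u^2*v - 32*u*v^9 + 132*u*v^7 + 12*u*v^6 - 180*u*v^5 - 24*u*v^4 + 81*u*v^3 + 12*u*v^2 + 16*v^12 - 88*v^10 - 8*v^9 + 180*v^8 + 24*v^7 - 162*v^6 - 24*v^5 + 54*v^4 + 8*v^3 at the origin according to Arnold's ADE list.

E7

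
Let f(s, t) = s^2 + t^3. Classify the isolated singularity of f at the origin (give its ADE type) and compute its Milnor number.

Type A_{2}, Milnor number mu = 2.

The Hessian of f at 0 has rank 1. Corank 1: A-series; mu = 2 gives A_2.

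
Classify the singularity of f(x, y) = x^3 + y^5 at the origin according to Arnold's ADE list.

E8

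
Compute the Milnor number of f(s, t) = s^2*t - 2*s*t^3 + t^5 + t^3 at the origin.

4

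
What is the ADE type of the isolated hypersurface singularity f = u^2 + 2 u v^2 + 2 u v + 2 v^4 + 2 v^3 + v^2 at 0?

The Hessian of f at 0 is [[2, 2], [2, 2]] with rank 1, so corank 1. A Groebner basis of the Jacobian ideal J(f) in C{u,v} is {u^2 + u + v, u*v - u - v, u + v^2 + v}; counting standard monomials gives mu = 3. Corank 1: A-series; mu = 3 gives A_3.

A_3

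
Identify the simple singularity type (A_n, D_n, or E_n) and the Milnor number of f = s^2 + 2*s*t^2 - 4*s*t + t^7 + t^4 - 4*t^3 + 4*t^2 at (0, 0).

The Hessian of f at 0 is [[2, -4], [-4, 8]] with rank 1, so corank 1. A Groebner basis of the Jacobian ideal J(f) in C{s,t} is {s^3 - 6*s^2*t - 12*s^2 + 32*s*t + 16*s - 32*t, s + t^2 - 2*t}; counting standard monomials gives mu = 6. Corank 1: A-series; mu = 6 gives A_6.

Type A_6, Milnor number mu = 6.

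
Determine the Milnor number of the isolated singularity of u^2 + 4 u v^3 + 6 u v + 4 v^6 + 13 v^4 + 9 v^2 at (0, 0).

3

The Hessian of f at 0 has rank 1. Corank 1: A-series; mu = 3 gives A_3.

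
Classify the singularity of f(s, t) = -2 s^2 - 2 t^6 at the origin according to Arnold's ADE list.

A_{5}

The Hessian of f at 0 is [[-4, 0], [0, 0]] with rank 1, so corank 1. A Groebner basis of the Jacobian ideal J(f) in C{s,t} is {t^5, s}; counting standard monomials gives mu = 5. Corank 1: A-series; mu = 5 gives A_5.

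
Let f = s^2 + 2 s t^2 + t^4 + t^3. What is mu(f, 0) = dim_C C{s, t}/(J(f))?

The Hessian of f at 0 has rank 1. Corank 1: A-series; mu = 2 gives A_2.

2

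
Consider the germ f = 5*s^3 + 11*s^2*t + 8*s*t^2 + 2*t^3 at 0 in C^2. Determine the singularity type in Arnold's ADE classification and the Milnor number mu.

Type D_{4}, Milnor number mu = 4.

The Hessian of f at 0 is [[0, 0], [0, 0]] with rank 0, so corank 2. A Groebner basis of the Jacobian ideal J(f) in C{s,t} is {t^3, s^2 + 2*t^2, s*t - t^2}; counting standard monomials gives mu = 4. Corank 2; j^3 = (s + t)*(5*s^2 + 6*s*t + 2*t^2) splits into three distinct lines over C (the quadratic factor has nonzero discriminant), so D_4.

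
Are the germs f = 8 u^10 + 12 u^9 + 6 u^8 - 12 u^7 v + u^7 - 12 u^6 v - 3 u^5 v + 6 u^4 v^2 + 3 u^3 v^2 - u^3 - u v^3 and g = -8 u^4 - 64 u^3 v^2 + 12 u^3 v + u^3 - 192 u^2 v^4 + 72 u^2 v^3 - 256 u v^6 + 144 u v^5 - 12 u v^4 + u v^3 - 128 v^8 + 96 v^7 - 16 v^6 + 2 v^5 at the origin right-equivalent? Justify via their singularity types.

The Hessian of f at 0 is [[0, 0], [0, 0]] with rank 0, so corank 2. A Groebner basis of the Jacobian ideal J(f) in C{u,v} is {u^3, u*v^2, 3*u^2 + v^3}; counting standard monomials gives mu = 7. Corank 2; j^3 = -u^3 is a perfect cube, so E-series; the 4-jet and mu = 7 give E_7. The Hessian of g at 0 is [[0, 0], [0, 0]] with rank 0, so corank 2. A Groebner basis of the Jacobian ideal J(g) in C{u,v} is {-u^2/8 + v^4 - v^3/24, u^3, u^2*v + u^2/24 + v^3/72, 5*u^2/12 + u*v^2 + 5*v^3/36}; counting standard monomials gives mu = 7. Corank 2; j^3 = u^3 is a perfect cube, so E-series; the 4-jet and mu = 7 give E_7. Both have type E_7, hence right-equivalent.

Yes.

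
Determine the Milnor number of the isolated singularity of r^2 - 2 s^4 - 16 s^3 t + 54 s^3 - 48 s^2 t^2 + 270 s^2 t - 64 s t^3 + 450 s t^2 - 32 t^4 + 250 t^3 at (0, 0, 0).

The Hessian of f at 0 is [[0, 0, 0], [0, 0, 0], [0, 0, 2]] with rank 1, so corank 2. A Groebner basis of the Jacobian ideal J(f) in C{s,t,r} is {t^4, s*t^2 + 16*t^3/9, s^2 + 10*s*t/3 + 25*t^2/9, r}; counting standard monomials gives mu = 6. Corank 2; j^3 = 2*(3*s + 5*t)^3 is a perfect cube, so E-series; the 4-jet and mu = 6 give E_6.

6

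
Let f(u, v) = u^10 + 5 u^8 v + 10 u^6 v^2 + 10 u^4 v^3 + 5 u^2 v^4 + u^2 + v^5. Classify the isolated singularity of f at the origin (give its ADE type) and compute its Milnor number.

The Hessian of f at 0 has rank 1. Corank 1: A-series; mu = 4 gives A_4.

Type A_{4}, Milnor number mu = 4.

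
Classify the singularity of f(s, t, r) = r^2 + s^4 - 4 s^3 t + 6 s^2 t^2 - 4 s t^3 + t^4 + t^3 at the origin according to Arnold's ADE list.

E_{6}

The Hessian of f at 0 has rank 1. Corank 2; j^3 = t^3 is a perfect cube, so E-series; the 4-jet and mu = 6 give E_6.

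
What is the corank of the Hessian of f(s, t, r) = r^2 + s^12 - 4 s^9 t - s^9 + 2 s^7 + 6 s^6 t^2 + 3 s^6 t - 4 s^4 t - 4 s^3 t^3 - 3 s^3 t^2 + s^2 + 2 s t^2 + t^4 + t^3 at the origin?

1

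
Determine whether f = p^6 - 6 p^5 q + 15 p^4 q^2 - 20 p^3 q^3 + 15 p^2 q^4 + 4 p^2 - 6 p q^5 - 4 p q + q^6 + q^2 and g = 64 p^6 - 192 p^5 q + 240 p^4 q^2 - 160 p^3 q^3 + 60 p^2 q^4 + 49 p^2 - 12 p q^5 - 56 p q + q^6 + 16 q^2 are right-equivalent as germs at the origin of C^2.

The Hessian of f at 0 has rank 1. Corank 1: A-series; mu = 5 gives A_5. The Hessian of g at 0 has rank 1. Corank 1: A-series; mu = 5 gives A_5. Both have type A_5, hence right-equivalent.

Yes.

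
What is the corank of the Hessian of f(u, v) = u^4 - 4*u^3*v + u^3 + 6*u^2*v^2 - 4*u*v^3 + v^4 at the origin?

2

Hessian at 0 has rank 0.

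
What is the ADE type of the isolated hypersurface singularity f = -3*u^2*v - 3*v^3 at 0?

The Hessian of f at 0 is [[0, 0], [0, 0]] with rank 0, so corank 2. A Groebner basis of the Jacobian ideal J(f) in C{u,v} is {v^3, u^2 + 3*v^2, u*v}; counting standard monomials gives mu = 4. Corank 2; j^3 = -3*v*(u^2 + v^2) splits into three distinct lines over C (the quadratic factor has nonzero discriminant), so D_4.

D4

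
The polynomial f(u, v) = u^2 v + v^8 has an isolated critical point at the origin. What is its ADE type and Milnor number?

The Hessian of f at 0 is [[0, 0], [0, 0]] with rank 0, so corank 2. A Groebner basis of the Jacobian ideal J(f) in C{u,v} is {u^2/8 + v^7, u^3, u*v}; counting standard monomials gives mu = 9. Corank 2; j^3 = u^2*v has shape L^2 M (L != M), so D-series; mu = 9 gives D_9.

Type D9, Milnor number mu = 9.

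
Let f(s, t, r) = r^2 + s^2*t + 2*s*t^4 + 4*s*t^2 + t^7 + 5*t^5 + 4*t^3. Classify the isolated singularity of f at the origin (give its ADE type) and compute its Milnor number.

Type D_6, Milnor number mu = 6.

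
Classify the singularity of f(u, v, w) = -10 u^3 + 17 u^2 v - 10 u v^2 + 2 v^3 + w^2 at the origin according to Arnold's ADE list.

D_4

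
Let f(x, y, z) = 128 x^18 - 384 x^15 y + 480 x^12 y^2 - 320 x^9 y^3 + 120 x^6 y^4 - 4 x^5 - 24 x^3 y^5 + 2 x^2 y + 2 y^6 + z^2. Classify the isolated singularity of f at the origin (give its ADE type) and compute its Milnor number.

Type D7, Milnor number mu = 7.

The Hessian of f at 0 has rank 1. Corank 2; j^3 = 2*x^2*y has shape L^2 M (L != M), so D-series; mu = 7 gives D_7.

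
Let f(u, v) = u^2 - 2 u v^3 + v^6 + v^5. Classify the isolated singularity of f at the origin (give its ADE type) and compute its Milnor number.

Type A_{4}, Milnor number mu = 4.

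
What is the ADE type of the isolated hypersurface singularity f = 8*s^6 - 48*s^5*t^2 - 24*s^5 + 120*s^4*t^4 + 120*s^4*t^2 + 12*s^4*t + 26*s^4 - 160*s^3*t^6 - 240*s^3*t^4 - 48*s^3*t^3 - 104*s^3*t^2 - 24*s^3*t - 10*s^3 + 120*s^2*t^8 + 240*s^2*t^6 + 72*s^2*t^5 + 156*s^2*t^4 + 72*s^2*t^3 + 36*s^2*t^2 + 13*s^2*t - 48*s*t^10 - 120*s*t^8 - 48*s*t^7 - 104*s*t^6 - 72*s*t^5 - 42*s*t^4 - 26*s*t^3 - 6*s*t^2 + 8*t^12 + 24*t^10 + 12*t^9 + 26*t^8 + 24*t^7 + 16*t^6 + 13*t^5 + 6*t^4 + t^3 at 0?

D4

The Hessian of f at 0 is [[0, 0], [0, 0]] with rank 0, so corank 2. A Groebner basis of the Jacobian ideal J(f) in C{s,t} is {t^3, s^2 - 3*t^2/11, s*t - 6*t^2/11}; counting standard monomials gives mu = 4. Corank 2; j^3 = -(2*s - t)*(5*s^2 - 4*s*t + t^2) splits into three distinct lines over C (the quadratic factor has nonzero discriminant), so D_4.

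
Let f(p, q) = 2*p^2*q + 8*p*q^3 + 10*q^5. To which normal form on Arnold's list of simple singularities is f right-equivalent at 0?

The Hessian of f at 0 has rank 0. Corank 2; j^3 = 2*p^2*q has shape L^2 M (L != M), so D-series; mu = 6 gives D_6.

D_6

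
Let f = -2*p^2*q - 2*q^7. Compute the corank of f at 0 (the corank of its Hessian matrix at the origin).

2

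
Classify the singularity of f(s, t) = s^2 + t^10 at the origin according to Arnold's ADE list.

A_9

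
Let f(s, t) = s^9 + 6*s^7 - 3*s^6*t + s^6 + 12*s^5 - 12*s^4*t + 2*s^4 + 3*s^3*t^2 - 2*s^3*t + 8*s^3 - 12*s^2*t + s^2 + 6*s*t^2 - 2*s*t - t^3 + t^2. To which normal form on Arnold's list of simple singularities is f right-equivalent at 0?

A_2

The Hessian of f at 0 is [[2, -2], [-2, 2]] with rank 1, so corank 1. A Groebner basis of the Jacobian ideal J(f) in C{s,t} is {t^2, s - t}; counting standard monomials gives mu = 2. Corank 1: A-series; mu = 2 gives A_2.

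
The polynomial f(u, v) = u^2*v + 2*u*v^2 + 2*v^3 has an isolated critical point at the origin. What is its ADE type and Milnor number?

Type D_{4}, Milnor number mu = 4.

The Hessian of f at 0 has rank 0. Corank 2; j^3 = v*(u^2 + 2*u*v + 2*v^2) splits into three distinct lines over C (the quadratic factor has nonzero discriminant), so D_4.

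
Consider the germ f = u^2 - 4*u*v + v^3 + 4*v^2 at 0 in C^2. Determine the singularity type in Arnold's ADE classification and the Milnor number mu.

Type A_2, Milnor number mu = 2.

The Hessian of f at 0 has rank 1. Corank 1: A-series; mu = 2 gives A_2.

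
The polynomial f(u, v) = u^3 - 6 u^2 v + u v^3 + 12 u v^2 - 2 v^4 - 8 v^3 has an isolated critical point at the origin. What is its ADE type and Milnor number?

Type E_7, Milnor number mu = 7.

The Hessian of f at 0 is [[0, 0], [0, 0]] with rank 0, so corank 2. A Groebner basis of the Jacobian ideal J(f) in C{u,v} is {u^3 - 6*u^2*v - 48*u^2 + 192*u*v - 192*v^2, 6*u^2 + u*v^2 - 24*u*v + 24*v^2, 3*u^2 - 12*u*v + v^3 + 12*v^2}; counting standard monomials gives mu = 7. Corank 2; j^3 = (u - 2*v)^3 is a perfect cube, so E-series; the 4-jet and mu = 7 give E_7.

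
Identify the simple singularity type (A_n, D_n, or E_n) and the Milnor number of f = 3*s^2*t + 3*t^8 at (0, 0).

Type D9, Milnor number mu = 9.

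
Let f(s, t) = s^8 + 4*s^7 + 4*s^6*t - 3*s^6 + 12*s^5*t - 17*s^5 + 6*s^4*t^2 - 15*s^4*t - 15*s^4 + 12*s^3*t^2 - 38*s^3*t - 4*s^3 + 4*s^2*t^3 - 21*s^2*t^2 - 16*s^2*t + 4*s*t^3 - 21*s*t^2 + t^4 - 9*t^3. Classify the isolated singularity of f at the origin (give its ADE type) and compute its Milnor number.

The Hessian of f at 0 has rank 0. Corank 2; j^3 = -(s + t)*(2*s + 3*t)^2 has shape L^2 M (L != M), so D-series; mu = 5 gives D_5.

Type D5, Milnor number mu = 5.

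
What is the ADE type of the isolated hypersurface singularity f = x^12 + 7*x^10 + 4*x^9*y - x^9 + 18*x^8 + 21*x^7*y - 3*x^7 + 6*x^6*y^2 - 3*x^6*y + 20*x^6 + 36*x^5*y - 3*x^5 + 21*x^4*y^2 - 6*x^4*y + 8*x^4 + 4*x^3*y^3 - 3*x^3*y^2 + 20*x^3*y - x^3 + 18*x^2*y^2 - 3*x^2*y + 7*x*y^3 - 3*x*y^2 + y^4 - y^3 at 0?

The Hessian of f at 0 has rank 0. Corank 2; j^3 = -(x + y)^3 is a perfect cube, so E-series; the 4-jet and mu = 7 give E_7.

E7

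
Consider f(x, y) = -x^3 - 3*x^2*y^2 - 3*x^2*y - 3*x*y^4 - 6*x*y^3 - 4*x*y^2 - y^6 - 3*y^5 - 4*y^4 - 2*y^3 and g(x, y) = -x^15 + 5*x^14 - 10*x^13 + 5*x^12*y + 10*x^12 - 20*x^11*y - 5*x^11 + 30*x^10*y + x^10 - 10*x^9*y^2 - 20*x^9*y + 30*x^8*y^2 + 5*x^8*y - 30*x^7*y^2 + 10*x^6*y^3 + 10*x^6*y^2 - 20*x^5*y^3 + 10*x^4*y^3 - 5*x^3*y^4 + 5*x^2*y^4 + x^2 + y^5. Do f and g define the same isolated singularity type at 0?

The Hessian of f at 0 has rank 0. Corank 2; j^3 = -(x + y)*(x^2 + 2*x*y + 2*y^2) splits into three distinct lines over C (the quadratic factor has nonzero discriminant), so D_4. The Hessian of g at 0 has rank 1. Corank 1: A-series; mu = 4 gives A_4. f is D_4 but g is A_4, hence not right-equivalent.

No.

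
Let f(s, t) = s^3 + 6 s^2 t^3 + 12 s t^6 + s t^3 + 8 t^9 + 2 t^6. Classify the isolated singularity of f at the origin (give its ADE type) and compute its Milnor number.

The Hessian of f at 0 has rank 0. Corank 2; j^3 = s^3 is a perfect cube, so E-series; the 4-jet and mu = 7 give E_7.

Type E_7, Milnor number mu = 7.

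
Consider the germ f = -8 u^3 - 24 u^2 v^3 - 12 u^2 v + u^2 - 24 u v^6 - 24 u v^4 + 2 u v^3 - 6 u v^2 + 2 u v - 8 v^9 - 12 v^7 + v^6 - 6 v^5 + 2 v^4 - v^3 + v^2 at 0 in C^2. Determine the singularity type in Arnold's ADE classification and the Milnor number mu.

The Hessian of f at 0 is [[2, 2], [2, 2]] with rank 1, so corank 1. A Groebner basis of the Jacobian ideal J(f) in C{u,v} is {v^2, u + v}; counting standard monomials gives mu = 2. Corank 1: A-series; mu = 2 gives A_2.

Type A_2, Milnor number mu = 2.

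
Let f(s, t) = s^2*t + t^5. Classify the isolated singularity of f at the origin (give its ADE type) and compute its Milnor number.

The Hessian of f at 0 has rank 0. Corank 2; j^3 = s^2*t has shape L^2 M (L != M), so D-series; mu = 6 gives D_6.

Type D6, Milnor number mu = 6.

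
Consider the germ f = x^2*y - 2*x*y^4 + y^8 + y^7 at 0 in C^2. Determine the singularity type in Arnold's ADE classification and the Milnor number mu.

Type D9, Milnor number mu = 9.

The Hessian of f at 0 has rank 0. Corank 2; j^3 = x^2*y has shape L^2 M (L != M), so D-series; mu = 9 gives D_9.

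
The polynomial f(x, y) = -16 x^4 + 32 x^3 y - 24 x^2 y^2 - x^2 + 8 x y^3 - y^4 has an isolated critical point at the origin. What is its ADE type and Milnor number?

Type A3, Milnor number mu = 3.

The Hessian of f at 0 is [[-2, 0], [0, 0]] with rank 1, so corank 1. A Groebner basis of the Jacobian ideal J(f) in C{x,y} is {y^3, x}; counting standard monomials gives mu = 3. Corank 1: A-series; mu = 3 gives A_3.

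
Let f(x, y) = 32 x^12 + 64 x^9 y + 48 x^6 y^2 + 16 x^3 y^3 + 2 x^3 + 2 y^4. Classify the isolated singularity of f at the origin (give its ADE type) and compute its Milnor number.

The Hessian of f at 0 has rank 0. Corank 2; j^3 = 2*x^3 is a perfect cube, so E-series; the 4-jet and mu = 6 give E_6.

Type E_{6}, Milnor number mu = 6.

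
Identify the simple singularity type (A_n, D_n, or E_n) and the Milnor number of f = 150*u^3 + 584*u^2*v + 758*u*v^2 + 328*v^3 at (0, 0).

Type D_4, Milnor number mu = 4.

The Hessian of f at 0 has rank 0. Corank 2; j^3 = 2*(3*u + 4*v)*(25*u^2 + 64*u*v + 41*v^2) splits into three distinct lines over C (the quadratic factor has nonzero discriminant), so D_4.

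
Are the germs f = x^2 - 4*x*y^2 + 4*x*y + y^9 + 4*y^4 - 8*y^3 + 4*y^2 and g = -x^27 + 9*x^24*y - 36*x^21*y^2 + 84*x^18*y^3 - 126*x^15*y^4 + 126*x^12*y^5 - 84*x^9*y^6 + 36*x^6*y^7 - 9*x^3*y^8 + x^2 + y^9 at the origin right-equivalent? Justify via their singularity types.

Yes.

The Hessian of f at 0 has rank 1. Corank 1: A-series; mu = 8 gives A_8. The Hessian of g at 0 has rank 1. Corank 1: A-series; mu = 8 gives A_8. Both have type A_8, hence right-equivalent.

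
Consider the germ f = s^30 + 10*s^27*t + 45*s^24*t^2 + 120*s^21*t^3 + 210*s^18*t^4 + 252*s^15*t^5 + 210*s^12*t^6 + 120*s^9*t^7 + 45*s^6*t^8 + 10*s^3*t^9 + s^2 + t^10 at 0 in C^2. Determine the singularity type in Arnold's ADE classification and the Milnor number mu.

The Hessian of f at 0 has rank 1. Corank 1: A-series; mu = 9 gives A_9.

Type A9, Milnor number mu = 9.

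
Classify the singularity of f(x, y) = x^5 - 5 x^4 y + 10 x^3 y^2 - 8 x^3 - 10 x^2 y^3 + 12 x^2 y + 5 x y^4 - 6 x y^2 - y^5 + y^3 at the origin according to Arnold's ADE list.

E8

The Hessian of f at 0 is [[0, 0], [0, 0]] with rank 0, so corank 2. A Groebner basis of the Jacobian ideal J(f) in C{x,y} is {y^5, x*y^3 - 5*y^4/8, x^2 - x*y + y^2/4}; counting standard monomials gives mu = 8. Corank 2; j^3 = -(2*x - y)^3 is a perfect cube, so E-series; the 5-jet and mu = 8 give E_8.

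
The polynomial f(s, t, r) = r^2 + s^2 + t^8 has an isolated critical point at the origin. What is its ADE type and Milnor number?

Type A_{7}, Milnor number mu = 7.

The Hessian of f at 0 has rank 2. Corank 1: A-series; mu = 7 gives A_7.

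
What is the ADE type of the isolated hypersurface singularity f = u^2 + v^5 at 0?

The Hessian of f at 0 has rank 1. Corank 1: A-series; mu = 4 gives A_4.

A4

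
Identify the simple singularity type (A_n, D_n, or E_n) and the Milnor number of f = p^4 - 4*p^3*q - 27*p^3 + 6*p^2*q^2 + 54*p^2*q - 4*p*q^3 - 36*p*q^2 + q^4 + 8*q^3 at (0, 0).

The Hessian of f at 0 has rank 0. Corank 2; j^3 = -(3*p - 2*q)^3 is a perfect cube, so E-series; the 4-jet and mu = 6 give E_6.

Type E6, Milnor number mu = 6.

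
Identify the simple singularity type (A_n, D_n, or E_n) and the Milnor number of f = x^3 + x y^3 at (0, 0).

Type E_{7}, Milnor number mu = 7.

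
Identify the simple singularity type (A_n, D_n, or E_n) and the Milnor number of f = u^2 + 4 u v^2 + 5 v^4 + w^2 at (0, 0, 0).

Type A_3, Milnor number mu = 3.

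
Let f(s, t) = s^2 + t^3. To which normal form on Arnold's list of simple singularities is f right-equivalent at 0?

A_{2}

The Hessian of f at 0 has rank 1. Corank 1: A-series; mu = 2 gives A_2.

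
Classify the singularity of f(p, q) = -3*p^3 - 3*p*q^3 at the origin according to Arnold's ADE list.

E_7

The Hessian of f at 0 is [[0, 0], [0, 0]] with rank 0, so corank 2. A Groebner basis of the Jacobian ideal J(f) in C{p,q} is {p^3, p*q^2, 3*p^2 + q^3}; counting standard monomials gives mu = 7. Corank 2; j^3 = -3*p^3 is a perfect cube, so E-series; the 4-jet and mu = 7 give E_7.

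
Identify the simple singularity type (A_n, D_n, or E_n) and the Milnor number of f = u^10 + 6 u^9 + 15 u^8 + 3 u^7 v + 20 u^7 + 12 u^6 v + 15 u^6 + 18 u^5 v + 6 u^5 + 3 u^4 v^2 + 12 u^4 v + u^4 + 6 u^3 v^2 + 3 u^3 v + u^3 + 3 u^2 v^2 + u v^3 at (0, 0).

Type E_{7}, Milnor number mu = 7.

The Hessian of f at 0 has rank 0. Corank 2; j^3 = u^3 is a perfect cube, so E-series; the 4-jet and mu = 7 give E_7.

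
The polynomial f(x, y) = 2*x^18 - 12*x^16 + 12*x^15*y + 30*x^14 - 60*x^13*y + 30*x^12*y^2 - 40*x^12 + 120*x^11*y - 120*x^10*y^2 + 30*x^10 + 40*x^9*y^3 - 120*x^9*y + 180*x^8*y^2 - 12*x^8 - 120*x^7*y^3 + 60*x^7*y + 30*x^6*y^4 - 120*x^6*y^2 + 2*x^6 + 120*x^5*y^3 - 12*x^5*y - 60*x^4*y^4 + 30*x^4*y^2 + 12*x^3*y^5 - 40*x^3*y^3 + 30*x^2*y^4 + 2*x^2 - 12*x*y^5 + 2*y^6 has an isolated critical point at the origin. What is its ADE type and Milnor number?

The Hessian of f at 0 has rank 1. Corank 1: A-series; mu = 5 gives A_5.

Type A_{5}, Milnor number mu = 5.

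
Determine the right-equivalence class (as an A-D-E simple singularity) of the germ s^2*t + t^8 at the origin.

D_9

The Hessian of f at 0 has rank 0. Corank 2; j^3 = s^2*t has shape L^2 M (L != M), so D-series; mu = 9 gives D_9.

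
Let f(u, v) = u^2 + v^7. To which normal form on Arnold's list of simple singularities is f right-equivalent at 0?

A_{6}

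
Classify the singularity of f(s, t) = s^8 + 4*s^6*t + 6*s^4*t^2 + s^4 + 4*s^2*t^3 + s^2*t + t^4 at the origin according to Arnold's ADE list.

The Hessian of f at 0 has rank 0. Corank 2; j^3 = s^2*t has shape L^2 M (L != M), so D-series; mu = 5 gives D_5.

D5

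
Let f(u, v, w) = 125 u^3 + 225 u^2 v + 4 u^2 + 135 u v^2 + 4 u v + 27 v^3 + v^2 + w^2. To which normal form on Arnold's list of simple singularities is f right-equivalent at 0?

The Hessian of f at 0 has rank 2. Corank 1: A-series; mu = 2 gives A_2.

A_{2}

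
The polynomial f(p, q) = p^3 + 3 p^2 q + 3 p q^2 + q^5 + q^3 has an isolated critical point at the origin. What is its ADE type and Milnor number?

The Hessian of f at 0 is [[0, 0], [0, 0]] with rank 0, so corank 2. A Groebner basis of the Jacobian ideal J(f) in C{p,q} is {q^4, p^2 + 2*p*q + q^2}; counting standard monomials gives mu = 8. Corank 2; j^3 = (p + q)^3 is a perfect cube, so E-series; the 5-jet and mu = 8 give E_8.

Type E_{8}, Milnor number mu = 8.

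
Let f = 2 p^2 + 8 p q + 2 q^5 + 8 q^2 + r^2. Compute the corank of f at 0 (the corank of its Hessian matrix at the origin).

1

Hessian at 0 has rank 2.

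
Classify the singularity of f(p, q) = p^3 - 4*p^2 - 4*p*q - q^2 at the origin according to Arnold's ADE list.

The Hessian of f at 0 is [[-8, -4], [-4, -2]] with rank 1, so corank 1. A Groebner basis of the Jacobian ideal J(f) in C{p,q} is {q^2, p + q/2}; counting standard monomials gives mu = 2. Corank 1: A-series; mu = 2 gives A_2.

A2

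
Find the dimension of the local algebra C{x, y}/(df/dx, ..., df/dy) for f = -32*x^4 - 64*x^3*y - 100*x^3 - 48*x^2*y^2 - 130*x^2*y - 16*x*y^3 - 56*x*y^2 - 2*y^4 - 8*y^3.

5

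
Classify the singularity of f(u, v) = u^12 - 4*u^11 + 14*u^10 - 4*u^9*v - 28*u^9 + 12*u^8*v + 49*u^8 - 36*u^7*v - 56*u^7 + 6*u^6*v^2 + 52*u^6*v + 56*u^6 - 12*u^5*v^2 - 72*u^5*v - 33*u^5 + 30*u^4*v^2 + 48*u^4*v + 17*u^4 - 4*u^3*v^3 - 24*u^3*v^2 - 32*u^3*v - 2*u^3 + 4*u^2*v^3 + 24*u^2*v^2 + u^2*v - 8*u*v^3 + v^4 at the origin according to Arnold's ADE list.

D_{5}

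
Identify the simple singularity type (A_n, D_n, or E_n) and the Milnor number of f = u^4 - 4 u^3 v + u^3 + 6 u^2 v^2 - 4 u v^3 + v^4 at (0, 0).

Type E6, Milnor number mu = 6.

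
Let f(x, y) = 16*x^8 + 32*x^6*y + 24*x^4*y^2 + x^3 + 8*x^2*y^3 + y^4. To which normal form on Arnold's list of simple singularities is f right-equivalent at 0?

The Hessian of f at 0 is [[0, 0], [0, 0]] with rank 0, so corank 2. A Groebner basis of the Jacobian ideal J(f) in C{x,y} is {y^3, x^2}; counting standard monomials gives mu = 6. Corank 2; j^3 = x^3 is a perfect cube, so E-series; the 4-jet and mu = 6 give E_6.

E_{6}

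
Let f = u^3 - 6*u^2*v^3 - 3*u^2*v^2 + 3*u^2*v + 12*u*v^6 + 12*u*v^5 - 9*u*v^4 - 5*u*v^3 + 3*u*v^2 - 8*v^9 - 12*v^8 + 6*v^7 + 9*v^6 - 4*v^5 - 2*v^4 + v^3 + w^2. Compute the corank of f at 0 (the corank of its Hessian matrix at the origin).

2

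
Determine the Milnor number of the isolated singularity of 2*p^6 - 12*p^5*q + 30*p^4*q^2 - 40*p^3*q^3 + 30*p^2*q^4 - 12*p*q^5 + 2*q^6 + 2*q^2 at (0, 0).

5

The Hessian of f at 0 has rank 1. Corank 1: A-series; mu = 5 gives A_5.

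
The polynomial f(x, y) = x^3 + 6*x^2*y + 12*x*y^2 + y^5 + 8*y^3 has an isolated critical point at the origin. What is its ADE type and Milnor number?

Type E_{8}, Milnor number mu = 8.

The Hessian of f at 0 has rank 0. Corank 2; j^3 = (x + 2*y)^3 is a perfect cube, so E-series; the 5-jet and mu = 8 give E_8.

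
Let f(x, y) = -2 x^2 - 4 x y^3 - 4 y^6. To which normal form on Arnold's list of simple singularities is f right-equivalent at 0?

A_{5}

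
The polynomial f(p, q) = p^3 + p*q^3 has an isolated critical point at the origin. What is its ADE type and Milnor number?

Type E_7, Milnor number mu = 7.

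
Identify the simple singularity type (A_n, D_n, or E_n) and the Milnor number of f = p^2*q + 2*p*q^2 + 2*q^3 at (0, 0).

The Hessian of f at 0 is [[0, 0], [0, 0]] with rank 0, so corank 2. A Groebner basis of the Jacobian ideal J(f) in C{p,q} is {q^3, p^2 + 2*q^2, p*q + q^2}; counting standard monomials gives mu = 4. Corank 2; j^3 = q*(p^2 + 2*p*q + 2*q^2) splits into three distinct lines over C (the quadratic factor has nonzero discriminant), so D_4.

Type D4, Milnor number mu = 4.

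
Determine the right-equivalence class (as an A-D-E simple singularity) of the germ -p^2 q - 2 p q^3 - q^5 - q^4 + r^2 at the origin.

D_{5}

The Hessian of f at 0 has rank 1. Corank 2; j^3 = -p^2*q has shape L^2 M (L != M), so D-series; mu = 5 gives D_5.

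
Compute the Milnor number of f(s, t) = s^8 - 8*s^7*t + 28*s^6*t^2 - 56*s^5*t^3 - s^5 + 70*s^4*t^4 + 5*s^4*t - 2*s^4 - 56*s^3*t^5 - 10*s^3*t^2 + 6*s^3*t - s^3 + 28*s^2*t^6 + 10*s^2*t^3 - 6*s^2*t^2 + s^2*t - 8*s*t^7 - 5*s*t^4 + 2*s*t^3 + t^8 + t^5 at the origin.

The Hessian of f at 0 is [[0, 0], [0, 0]] with rank 0, so corank 2. A Groebner basis of the Jacobian ideal J(f) in C{s,t} is {s^2*t^2 + 11*s^2*t/4 - s^2 - 5*s*t^2/2 + 3*s*t/4 + 3*t^3/4, 53*s^2*t/8 - 2*s^2 + s*t^3 - 21*s*t^2/4 + 13*s*t/8 + 13*t^3/8, 21*s^2*t/2 - 3*s^2 - 7*s*t^2 + 5*s*t/2 + t^4 + 5*t^3/2, s^3 - 3*s^2*t + s^2 + 3*s*t^2 - s*t - t^3}; counting standard monomials gives mu = 9. Corank 2; j^3 = -s^2*(s - t) has shape L^2 M (L != M), so D-series; mu = 9 gives D_9.

9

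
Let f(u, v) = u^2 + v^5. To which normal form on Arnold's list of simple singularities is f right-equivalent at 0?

The Hessian of f at 0 is [[2, 0], [0, 0]] with rank 1, so corank 1. A Groebner basis of the Jacobian ideal J(f) in C{u,v} is {v^4, u}; counting standard monomials gives mu = 4. Corank 1: A-series; mu = 4 gives A_4.

A_4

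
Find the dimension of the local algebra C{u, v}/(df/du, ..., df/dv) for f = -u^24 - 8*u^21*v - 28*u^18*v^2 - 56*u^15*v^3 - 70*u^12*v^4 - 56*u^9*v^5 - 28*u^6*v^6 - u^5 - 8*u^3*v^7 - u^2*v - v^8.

9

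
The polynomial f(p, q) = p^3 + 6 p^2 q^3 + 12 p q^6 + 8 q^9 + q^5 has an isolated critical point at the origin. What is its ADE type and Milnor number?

Type E_8, Milnor number mu = 8.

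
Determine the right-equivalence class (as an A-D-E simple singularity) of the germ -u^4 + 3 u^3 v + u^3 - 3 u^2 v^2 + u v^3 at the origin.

E_7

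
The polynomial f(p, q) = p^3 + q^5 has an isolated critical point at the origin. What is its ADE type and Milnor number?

Type E_8, Milnor number mu = 8.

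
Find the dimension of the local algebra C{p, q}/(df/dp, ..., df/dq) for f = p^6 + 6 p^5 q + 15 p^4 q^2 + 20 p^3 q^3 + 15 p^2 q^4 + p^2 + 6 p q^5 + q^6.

5

The Hessian of f at 0 has rank 1. Corank 1: A-series; mu = 5 gives A_5.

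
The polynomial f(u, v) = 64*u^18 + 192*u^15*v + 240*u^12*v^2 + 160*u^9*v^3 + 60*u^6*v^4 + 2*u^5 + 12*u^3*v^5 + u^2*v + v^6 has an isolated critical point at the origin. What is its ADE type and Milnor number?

Type D_7, Milnor number mu = 7.

The Hessian of f at 0 has rank 0. Corank 2; j^3 = u^2*v has shape L^2 M (L != M), so D-series; mu = 7 gives D_7.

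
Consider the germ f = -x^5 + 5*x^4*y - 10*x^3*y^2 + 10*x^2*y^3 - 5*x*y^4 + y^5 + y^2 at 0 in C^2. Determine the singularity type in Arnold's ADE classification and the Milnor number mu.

Type A_{4}, Milnor number mu = 4.

The Hessian of f at 0 has rank 1. Corank 1: A-series; mu = 4 gives A_4.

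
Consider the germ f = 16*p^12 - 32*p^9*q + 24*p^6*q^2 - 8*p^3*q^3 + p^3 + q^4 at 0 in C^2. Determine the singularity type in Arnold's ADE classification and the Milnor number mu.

The Hessian of f at 0 has rank 0. Corank 2; j^3 = p^3 is a perfect cube, so E-series; the 4-jet and mu = 6 give E_6.

Type E_6, Milnor number mu = 6.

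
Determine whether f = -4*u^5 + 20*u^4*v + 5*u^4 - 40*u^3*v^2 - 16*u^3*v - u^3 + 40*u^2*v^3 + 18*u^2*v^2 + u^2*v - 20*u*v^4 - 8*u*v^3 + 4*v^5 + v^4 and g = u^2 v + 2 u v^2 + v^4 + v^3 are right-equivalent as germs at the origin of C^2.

The Hessian of f at 0 is [[0, 0], [0, 0]] with rank 0, so corank 2. A Groebner basis of the Jacobian ideal J(f) in C{u,v} is {u*v^2, u*v/2 + v^3, u^2 - 2*u*v}; counting standard monomials gives mu = 5. Corank 2; j^3 = -u^2*(u - v) has shape L^2 M (L != M), so D-series; mu = 5 gives D_5. The Hessian of g at 0 is [[0, 0], [0, 0]] with rank 0, so corank 2. A Groebner basis of the Jacobian ideal J(g) in C{u,v} is {u^3 - u^2/4 + v^2/4, u^2/4 + v^3 - v^2/4, u*v + v^2}; counting standard monomials gives mu = 5. Corank 2; j^3 = v*(u + v)^2 has shape L^2 M (L != M), so D-series; mu = 5 gives D_5. Both have type D_5, hence right-equivalent.

Yes.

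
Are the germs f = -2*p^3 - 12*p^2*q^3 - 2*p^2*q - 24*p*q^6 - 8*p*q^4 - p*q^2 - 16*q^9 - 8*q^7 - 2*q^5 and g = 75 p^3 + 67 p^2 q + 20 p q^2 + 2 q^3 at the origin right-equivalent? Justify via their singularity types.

The Hessian of f at 0 is [[0, 0], [0, 0]] with rank 0, so corank 2. A Groebner basis of the Jacobian ideal J(f) in C{p,q} is {q^3, p^2 + q^2/2, p*q - q^2/2}; counting standard monomials gives mu = 4. Corank 2; j^3 = -p*(2*p^2 + 2*p*q + q^2) splits into three distinct lines over C (the quadratic factor has nonzero discriminant), so D_4. The Hessian of g at 0 is [[0, 0], [0, 0]] with rank 0, so corank 2. A Groebner basis of the Jacobian ideal J(g) in C{p,q} is {q^3, p^2 - 2*q^2/11, p*q + 5*q^2/11}; counting standard monomials gives mu = 4. Corank 2; j^3 = (3*p + q)*(25*p^2 + 14*p*q + 2*q^2) splits into three distinct lines over C (the quadratic factor has nonzero discriminant), so D_4. Both have type D_4, hence right-equivalent.

Yes.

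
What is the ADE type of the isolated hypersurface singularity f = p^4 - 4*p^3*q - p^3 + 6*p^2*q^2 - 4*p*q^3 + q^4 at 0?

E_{6}

The Hessian of f at 0 has rank 0. Corank 2; j^3 = -p^3 is a perfect cube, so E-series; the 4-jet and mu = 6 give E_6.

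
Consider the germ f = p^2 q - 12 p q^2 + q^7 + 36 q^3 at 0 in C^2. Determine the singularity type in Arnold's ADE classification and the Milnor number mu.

The Hessian of f at 0 has rank 0. Corank 2; j^3 = q*(p - 6*q)^2 has shape L^2 M (L != M), so D-series; mu = 8 gives D_8.

Type D_{8}, Milnor number mu = 8.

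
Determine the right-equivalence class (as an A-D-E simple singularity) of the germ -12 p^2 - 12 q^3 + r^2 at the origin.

A2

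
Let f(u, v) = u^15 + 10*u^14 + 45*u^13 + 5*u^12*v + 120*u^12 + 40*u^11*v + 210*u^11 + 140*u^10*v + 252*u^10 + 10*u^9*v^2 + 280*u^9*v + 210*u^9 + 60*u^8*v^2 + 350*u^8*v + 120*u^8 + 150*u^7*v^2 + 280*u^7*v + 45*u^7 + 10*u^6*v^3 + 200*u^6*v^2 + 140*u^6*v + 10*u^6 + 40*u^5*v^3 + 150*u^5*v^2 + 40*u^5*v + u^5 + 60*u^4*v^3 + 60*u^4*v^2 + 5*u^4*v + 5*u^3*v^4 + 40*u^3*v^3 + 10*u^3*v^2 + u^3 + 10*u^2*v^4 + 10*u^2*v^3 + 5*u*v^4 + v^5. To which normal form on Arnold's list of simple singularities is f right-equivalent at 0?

E_{8}

The Hessian of f at 0 is [[0, 0], [0, 0]] with rank 0, so corank 2. A Groebner basis of the Jacobian ideal J(f) in C{u,v} is {v^5, u*v^3 + v^4/4, u^2}; counting standard monomials gives mu = 8. Corank 2; j^3 = u^3 is a perfect cube, so E-series; the 5-jet and mu = 8 give E_8.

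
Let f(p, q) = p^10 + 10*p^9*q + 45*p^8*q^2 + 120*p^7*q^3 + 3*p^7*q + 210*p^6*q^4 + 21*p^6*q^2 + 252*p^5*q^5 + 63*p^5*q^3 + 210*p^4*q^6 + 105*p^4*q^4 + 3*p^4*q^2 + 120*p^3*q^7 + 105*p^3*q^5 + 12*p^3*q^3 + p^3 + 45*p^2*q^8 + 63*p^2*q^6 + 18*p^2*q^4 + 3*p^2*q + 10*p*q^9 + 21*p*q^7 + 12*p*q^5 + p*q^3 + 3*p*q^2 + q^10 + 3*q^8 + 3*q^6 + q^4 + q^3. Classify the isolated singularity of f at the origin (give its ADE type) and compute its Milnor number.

The Hessian of f at 0 is [[0, 0], [0, 0]] with rank 0, so corank 2. A Groebner basis of the Jacobian ideal J(f) in C{p,q} is {p^3 + 3*p^2*q + 6*p^2 + 12*p*q + 6*q^2, -3*p^2 + p*q^2 - 6*p*q - 3*q^2, 3*p^2 + 6*p*q + q^3 + 3*q^2}; counting standard monomials gives mu = 7. Corank 2; j^3 = (p + q)^3 is a perfect cube, so E-series; the 4-jet and mu = 7 give E_7.

Type E7, Milnor number mu = 7.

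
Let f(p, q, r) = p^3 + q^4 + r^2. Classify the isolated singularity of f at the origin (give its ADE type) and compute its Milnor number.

Type E_6, Milnor number mu = 6.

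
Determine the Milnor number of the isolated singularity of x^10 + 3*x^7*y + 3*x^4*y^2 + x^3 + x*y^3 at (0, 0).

7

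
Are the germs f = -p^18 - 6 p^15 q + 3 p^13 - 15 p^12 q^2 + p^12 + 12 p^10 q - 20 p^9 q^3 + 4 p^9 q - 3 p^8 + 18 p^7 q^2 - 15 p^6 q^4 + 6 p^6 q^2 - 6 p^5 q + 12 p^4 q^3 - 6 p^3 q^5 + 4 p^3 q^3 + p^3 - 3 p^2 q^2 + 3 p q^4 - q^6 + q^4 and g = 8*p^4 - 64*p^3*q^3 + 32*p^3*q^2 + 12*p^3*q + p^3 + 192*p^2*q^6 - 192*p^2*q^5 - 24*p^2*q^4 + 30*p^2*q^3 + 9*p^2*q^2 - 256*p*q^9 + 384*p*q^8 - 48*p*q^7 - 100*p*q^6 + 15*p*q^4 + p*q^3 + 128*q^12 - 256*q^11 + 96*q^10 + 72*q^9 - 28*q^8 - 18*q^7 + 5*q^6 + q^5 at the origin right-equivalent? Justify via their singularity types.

No.

The Hessian of f at 0 is [[0, 0], [0, 0]] with rank 0, so corank 2. A Groebner basis of the Jacobian ideal J(f) in C{p,q} is {p^3, p^2*q, -p^2/2 + p*q^2, q^3}; counting standard monomials gives mu = 6. Corank 2; j^3 = p^3 is a perfect cube, so E-series; the 4-jet and mu = 6 give E_6. The Hessian of g at 0 is [[0, 0], [0, 0]] with rank 0, so corank 2. A Groebner basis of the Jacobian ideal J(g) in C{p,q} is {p^2/3 + q^4 + q^3/9, p^3, p^2*q - p^2/9 - q^3/27, p^2/9 + p*q^2 + q^3/27}; counting standard monomials gives mu = 7. Corank 2; j^3 = p^3 is a perfect cube, so E-series; the 4-jet and mu = 7 give E_7. f is E_6 but g is E_7, hence not right-equivalent.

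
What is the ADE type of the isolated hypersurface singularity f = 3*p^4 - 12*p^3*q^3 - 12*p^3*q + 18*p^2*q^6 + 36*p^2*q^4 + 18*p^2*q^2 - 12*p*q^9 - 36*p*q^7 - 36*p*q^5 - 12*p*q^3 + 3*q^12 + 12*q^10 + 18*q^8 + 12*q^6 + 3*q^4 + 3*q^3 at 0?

E_{6}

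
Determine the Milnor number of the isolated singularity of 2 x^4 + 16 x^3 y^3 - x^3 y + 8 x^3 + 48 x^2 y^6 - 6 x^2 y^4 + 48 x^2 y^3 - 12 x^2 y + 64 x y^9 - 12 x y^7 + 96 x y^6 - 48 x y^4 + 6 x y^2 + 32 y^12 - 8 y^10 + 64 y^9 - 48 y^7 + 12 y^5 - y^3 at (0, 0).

7

The Hessian of f at 0 is [[0, 0], [0, 0]] with rank 0, so corank 2. A Groebner basis of the Jacobian ideal J(f) in C{x,y} is {768*x^2 - 768*x*y + y^4 + 8*y^3 + 192*y^2, x^3 + 12*x^2 - 12*x*y + 3*y^2, x^2*y + 24*x^2 - 24*x*y + 6*y^2, 32*x^2 + x*y^2 - 32*x*y - y^3/6 + 8*y^2}; counting standard monomials gives mu = 7. Corank 2; j^3 = (2*x - y)^3 is a perfect cube, so E-series; the 4-jet and mu = 7 give E_7.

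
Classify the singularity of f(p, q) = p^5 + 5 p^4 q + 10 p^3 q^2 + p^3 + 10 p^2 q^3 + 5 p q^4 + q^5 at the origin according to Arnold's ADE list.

E_8

The Hessian of f at 0 has rank 0. Corank 2; j^3 = p^3 is a perfect cube, so E-series; the 5-jet and mu = 8 give E_8.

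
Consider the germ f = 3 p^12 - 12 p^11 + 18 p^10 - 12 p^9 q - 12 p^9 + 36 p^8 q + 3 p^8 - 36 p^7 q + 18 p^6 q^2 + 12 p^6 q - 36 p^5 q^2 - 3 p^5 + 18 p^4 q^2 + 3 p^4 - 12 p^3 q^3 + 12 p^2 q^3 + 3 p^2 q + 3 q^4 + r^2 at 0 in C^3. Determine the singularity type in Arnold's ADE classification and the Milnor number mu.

The Hessian of f at 0 has rank 1. Corank 2; j^3 = 3*p^2*q has shape L^2 M (L != M), so D-series; mu = 5 gives D_5.

Type D5, Milnor number mu = 5.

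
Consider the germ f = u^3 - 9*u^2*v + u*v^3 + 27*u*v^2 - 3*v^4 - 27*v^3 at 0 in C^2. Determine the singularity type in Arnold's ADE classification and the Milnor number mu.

Type E_7, Milnor number mu = 7.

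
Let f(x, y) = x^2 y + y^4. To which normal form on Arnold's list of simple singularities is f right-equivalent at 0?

D5

The Hessian of f at 0 has rank 0. Corank 2; j^3 = x^2*y has shape L^2 M (L != M), so D-series; mu = 5 gives D_5.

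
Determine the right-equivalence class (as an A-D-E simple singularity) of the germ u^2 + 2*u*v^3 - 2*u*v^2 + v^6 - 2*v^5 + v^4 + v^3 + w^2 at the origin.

A_{2}

The Hessian of f at 0 is [[2, 0, 0], [0, 0, 0], [0, 0, 2]] with rank 2, so corank 1. A Groebner basis of the Jacobian ideal J(f) in C{u,v,w} is {v^2, u, w}; counting standard monomials gives mu = 2. Corank 1: A-series; mu = 2 gives A_2.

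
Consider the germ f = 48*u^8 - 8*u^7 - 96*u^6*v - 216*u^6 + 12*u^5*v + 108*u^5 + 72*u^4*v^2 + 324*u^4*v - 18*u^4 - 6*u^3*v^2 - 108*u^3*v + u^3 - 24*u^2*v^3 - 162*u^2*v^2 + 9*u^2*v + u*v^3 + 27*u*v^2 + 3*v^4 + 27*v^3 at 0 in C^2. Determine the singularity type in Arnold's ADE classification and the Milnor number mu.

The Hessian of f at 0 has rank 0. Corank 2; j^3 = (u + 3*v)^3 is a perfect cube, so E-series; the 4-jet and mu = 7 give E_7.

Type E_7, Milnor number mu = 7.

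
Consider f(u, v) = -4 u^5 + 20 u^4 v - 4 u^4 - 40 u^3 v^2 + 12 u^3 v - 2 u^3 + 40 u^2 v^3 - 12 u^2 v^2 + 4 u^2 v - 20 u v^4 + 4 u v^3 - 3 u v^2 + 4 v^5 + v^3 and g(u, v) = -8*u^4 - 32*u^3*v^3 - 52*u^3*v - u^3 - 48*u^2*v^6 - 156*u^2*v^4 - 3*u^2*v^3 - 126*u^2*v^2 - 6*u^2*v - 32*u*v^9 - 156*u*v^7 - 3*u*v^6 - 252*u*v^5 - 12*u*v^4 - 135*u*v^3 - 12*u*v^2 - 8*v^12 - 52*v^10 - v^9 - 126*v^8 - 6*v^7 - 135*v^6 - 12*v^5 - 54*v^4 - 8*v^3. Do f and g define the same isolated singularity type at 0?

No.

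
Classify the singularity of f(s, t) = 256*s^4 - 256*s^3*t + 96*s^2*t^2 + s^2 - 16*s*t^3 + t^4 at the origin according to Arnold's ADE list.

The Hessian of f at 0 is [[2, 0], [0, 0]] with rank 1, so corank 1. A Groebner basis of the Jacobian ideal J(f) in C{s,t} is {t^3, s}; counting standard monomials gives mu = 3. Corank 1: A-series; mu = 3 gives A_3.

A_3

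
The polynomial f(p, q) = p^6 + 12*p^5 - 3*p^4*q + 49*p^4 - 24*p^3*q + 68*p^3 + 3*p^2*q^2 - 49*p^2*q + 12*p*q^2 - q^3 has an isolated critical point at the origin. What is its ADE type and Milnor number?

Type D_{4}, Milnor number mu = 4.

The Hessian of f at 0 has rank 0. Corank 2; j^3 = (4*p - q)*(17*p^2 - 8*p*q + q^2) splits into three distinct lines over C (the quadratic factor has nonzero discriminant), so D_4.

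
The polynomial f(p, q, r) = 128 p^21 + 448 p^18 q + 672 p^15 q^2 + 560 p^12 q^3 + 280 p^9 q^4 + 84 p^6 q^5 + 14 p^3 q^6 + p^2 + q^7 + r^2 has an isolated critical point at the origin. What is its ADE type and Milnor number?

The Hessian of f at 0 is [[2, 0, 0], [0, 0, 0], [0, 0, 2]] with rank 2, so corank 1. A Groebner basis of the Jacobian ideal J(f) in C{p,q,r} is {q^6, p, r}; counting standard monomials gives mu = 6. Corank 1: A-series; mu = 6 gives A_6.

Type A6, Milnor number mu = 6.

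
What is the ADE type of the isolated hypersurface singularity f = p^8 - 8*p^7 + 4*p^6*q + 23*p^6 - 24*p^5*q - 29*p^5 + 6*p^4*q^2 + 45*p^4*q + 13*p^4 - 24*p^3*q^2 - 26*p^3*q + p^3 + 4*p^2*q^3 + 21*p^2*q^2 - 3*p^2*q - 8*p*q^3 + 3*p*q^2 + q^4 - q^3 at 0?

E_{6}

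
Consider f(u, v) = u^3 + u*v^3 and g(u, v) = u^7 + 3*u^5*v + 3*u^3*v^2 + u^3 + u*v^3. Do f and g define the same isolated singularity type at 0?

Yes.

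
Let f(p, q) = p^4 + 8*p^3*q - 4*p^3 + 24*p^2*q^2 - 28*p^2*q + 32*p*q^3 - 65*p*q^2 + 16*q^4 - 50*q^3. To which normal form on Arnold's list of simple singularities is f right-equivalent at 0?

The Hessian of f at 0 has rank 0. Corank 2; j^3 = -(p + 2*q)*(2*p + 5*q)^2 has shape L^2 M (L != M), so D-series; mu = 5 gives D_5.

D5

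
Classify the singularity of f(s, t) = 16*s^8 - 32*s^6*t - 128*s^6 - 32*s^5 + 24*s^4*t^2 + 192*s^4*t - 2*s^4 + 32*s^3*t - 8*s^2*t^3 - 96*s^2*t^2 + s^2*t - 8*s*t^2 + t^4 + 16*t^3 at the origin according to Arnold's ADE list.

The Hessian of f at 0 has rank 0. Corank 2; j^3 = t*(s - 4*t)^2 has shape L^2 M (L != M), so D-series; mu = 5 gives D_5.

D_{5}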